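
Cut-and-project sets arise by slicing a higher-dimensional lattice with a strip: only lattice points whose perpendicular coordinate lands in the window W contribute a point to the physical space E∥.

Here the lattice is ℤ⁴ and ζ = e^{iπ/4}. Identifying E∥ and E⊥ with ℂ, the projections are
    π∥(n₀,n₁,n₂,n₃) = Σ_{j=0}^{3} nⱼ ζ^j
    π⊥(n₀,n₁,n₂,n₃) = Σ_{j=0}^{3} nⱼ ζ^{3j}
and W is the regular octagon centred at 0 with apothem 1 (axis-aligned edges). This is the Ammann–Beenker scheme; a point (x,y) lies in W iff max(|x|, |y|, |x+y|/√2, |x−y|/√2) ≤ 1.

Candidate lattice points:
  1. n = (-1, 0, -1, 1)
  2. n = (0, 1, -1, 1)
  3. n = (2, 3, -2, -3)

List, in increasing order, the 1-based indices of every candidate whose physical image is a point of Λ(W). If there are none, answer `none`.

Internal map: ζ^{3j} for j=0..3 gives (1,0), (−√2/2,√2/2), (0,−1), (√2/2,√2/2).
candidate 1: n = (-1, 0, -1, 1) → π⊥ ≈ (-0.292893, +1.707107); max(|x|,|y|,|x±y|/√2) = 1.707107 > 1 ⇒ ∉ W
candidate 2: n = (0, 1, -1, 1) → π⊥ ≈ (+0.000000, +2.414214); max(|x|,|y|,|x±y|/√2) = 2.414214 > 1 ⇒ ∉ W
candidate 3: n = (2, 3, -2, -3) → π⊥ ≈ (-2.242641, +2.000000); max(|x|,|y|,|x±y|/√2) = 3.000000 > 1 ⇒ ∉ W

none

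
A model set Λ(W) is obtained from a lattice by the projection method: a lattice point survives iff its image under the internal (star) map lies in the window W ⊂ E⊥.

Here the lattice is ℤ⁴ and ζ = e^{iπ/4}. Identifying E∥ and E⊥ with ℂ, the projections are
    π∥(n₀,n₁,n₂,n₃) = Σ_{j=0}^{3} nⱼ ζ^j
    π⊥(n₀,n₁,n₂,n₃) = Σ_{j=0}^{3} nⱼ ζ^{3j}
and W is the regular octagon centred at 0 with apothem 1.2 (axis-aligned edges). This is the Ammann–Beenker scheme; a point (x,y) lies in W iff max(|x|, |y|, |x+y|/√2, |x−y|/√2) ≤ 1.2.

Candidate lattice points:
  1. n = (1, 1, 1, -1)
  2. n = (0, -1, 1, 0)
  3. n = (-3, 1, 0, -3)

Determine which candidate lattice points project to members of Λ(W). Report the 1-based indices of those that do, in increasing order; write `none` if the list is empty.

1

π⊥(n) = n₀ + n₁ζ³ + n₂ζ⁶ + n₃ζ⁹ where ζ = e^{iπ/4}.
candidate 1: n = (1, 1, 1, -1) → π⊥ ≈ (-0.4142, -1.0000); max(|x|,|y|,|x±y|/√2) = 1.0000 ≤ 1.2 ⇒ ∈ W
candidate 2: n = (0, -1, 1, 0) → π⊥ ≈ (+0.7071, -1.7071); max(|x|,|y|,|x±y|/√2) = 1.7071 > 1.2 ⇒ ∉ W
candidate 3: n = (-3, 1, 0, -3) → π⊥ ≈ (-5.8284, -1.4142); max(|x|,|y|,|x±y|/√2) = 5.8284 > 1.2 ⇒ ∉ W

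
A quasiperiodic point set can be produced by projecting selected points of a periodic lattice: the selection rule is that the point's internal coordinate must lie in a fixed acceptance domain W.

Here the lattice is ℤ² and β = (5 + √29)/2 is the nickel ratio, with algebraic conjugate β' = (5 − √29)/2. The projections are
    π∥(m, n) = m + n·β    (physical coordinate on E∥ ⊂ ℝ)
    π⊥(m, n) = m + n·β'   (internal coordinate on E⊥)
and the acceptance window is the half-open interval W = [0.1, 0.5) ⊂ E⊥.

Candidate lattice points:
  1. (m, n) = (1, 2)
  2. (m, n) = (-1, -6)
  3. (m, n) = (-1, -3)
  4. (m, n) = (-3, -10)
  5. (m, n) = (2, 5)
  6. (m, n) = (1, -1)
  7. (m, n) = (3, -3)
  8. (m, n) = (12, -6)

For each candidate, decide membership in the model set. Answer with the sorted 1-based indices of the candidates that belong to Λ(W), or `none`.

Numerically β ≈ 5.192582 and β' = −1/β ≈ -0.192582.
[1] lift (1,2): star map gives 0.614835; window check 0.1 ≤ 0.614835 < 0.5 is false → out
[2] lift (-1,-6): star map gives 0.155494; window check 0.1 ≤ 0.155494 < 0.5 is true → IN Λ
[3] lift (-1,-3): star map gives -0.422253; window check 0.1 ≤ -0.422253 < 0.5 is false → out
[4] lift (-3,-10): star map gives -1.074176; window check 0.1 ≤ -1.074176 < 0.5 is false → out
[5] lift (2,5): star map gives 1.037088; window check 0.1 ≤ 1.037088 < 0.5 is false → out
[6] lift (1,-1): star map gives 1.192582; window check 0.1 ≤ 1.192582 < 0.5 is false → out
[7] lift (3,-3): star map gives 3.577747; window check 0.1 ≤ 3.577747 < 0.5 is false → out
[8] lift (12,-6): star map gives 13.155494; window check 0.1 ≤ 13.155494 < 0.5 is false → out

2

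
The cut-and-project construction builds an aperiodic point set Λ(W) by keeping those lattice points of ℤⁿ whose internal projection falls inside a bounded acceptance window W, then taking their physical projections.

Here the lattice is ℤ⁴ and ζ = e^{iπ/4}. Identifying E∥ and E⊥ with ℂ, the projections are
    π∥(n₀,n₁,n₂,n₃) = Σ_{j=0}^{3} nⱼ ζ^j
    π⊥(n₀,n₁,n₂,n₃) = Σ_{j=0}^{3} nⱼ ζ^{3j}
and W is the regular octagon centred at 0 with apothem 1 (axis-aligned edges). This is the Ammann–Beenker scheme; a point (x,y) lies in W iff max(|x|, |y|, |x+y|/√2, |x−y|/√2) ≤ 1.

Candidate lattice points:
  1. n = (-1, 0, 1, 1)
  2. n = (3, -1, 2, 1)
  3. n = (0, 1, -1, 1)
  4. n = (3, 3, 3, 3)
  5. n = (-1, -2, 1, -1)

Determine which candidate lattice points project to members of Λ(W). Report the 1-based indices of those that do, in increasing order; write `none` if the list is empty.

Internal map: ζ^{3j} for j=0..3 gives (1,0), (−√2/2,√2/2), (0,−1), (√2/2,√2/2).
candidate 1: n = (-1, 0, 1, 1) → π⊥ ≈ (-0.2929, -0.2929); max(|x|,|y|,|x±y|/√2) = 0.4142 ≤ 1 ⇒ ∈ W
candidate 2: n = (3, -1, 2, 1) → π⊥ ≈ (+4.4142, -2.0000); max(|x|,|y|,|x±y|/√2) = 4.5355 > 1 ⇒ ∉ W
candidate 3: n = (0, 1, -1, 1) → π⊥ ≈ (+0.0000, +2.4142); max(|x|,|y|,|x±y|/√2) = 2.4142 > 1 ⇒ ∉ W
candidate 4: n = (3, 3, 3, 3) → π⊥ ≈ (+3.0000, +1.2426); max(|x|,|y|,|x±y|/√2) = 3.0000 > 1 ⇒ ∉ W
candidate 5: n = (-1, -2, 1, -1) → π⊥ ≈ (-0.2929, -3.1213); max(|x|,|y|,|x±y|/√2) = 3.1213 > 1 ⇒ ∉ W

1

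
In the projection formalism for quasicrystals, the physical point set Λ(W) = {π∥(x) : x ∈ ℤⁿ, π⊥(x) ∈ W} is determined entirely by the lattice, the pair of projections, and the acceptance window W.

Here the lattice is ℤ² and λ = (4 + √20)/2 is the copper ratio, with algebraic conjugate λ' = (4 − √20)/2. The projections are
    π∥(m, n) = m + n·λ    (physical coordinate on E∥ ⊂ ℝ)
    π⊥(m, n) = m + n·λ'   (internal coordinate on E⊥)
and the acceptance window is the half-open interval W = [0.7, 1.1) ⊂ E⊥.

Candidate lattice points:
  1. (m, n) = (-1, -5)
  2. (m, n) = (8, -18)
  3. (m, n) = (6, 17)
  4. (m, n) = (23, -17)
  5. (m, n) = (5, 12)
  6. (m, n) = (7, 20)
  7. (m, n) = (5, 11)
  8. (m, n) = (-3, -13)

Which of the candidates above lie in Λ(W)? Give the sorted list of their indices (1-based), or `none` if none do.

none

Compute λ' = (4−√20)/2 = -0.23607, so π⊥(m,n) = m -0.23607·n.
#1 (-1,-5): internal coord -1 + (-5)·λ' = +0.18034; +0.18034 ∉ [0.7, 1.1) → out
#2 (8,-18): internal coord 8 + (-18)·λ' = +12.24922; +12.24922 ∉ [0.7, 1.1) → out
#3 (6,17): internal coord 6 + (17)·λ' = +1.98684; +1.98684 ∉ [0.7, 1.1) → out
#4 (23,-17): internal coord 23 + (-17)·λ' = +27.01316; +27.01316 ∉ [0.7, 1.1) → out
#5 (5,12): internal coord 5 + (12)·λ' = +2.16718; +2.16718 ∉ [0.7, 1.1) → out
#6 (7,20): internal coord 7 + (20)·λ' = +2.27864; +2.27864 ∉ [0.7, 1.1) → out
#7 (5,11): internal coord 5 + (11)·λ' = +2.40325; +2.40325 ∉ [0.7, 1.1) → out
#8 (-3,-13): internal coord -3 + (-13)·λ' = +0.06888; +0.06888 ∉ [0.7, 1.1) → out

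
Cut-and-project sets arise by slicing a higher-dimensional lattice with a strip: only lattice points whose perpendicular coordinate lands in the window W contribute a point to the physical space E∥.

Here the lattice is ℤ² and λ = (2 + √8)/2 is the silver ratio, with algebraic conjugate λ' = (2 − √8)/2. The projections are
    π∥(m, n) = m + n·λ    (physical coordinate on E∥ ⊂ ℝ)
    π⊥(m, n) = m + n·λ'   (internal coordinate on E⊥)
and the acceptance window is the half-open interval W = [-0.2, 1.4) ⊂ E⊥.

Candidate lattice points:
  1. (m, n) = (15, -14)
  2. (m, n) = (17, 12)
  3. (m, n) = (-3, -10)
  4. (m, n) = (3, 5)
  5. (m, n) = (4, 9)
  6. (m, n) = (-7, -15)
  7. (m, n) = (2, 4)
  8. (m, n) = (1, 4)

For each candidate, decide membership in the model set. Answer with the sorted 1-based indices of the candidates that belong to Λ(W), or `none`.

λ' = (2−√8)/2 ≈ -0.41421.
[1] lift (15,-14): star map gives 20.79899; window check -0.2 ≤ 20.79899 < 1.4 is false → out
[2] lift (17,12): star map gives 12.02944; window check -0.2 ≤ 12.02944 < 1.4 is false → out
[3] lift (-3,-10): star map gives 1.14214; window check -0.2 ≤ 1.14214 < 1.4 is true → IN Λ
[4] lift (3,5): star map gives 0.92893; window check -0.2 ≤ 0.92893 < 1.4 is true → IN Λ
[5] lift (4,9): star map gives 0.27208; window check -0.2 ≤ 0.27208 < 1.4 is true → IN Λ
[6] lift (-7,-15): star map gives -0.78680; window check -0.2 ≤ -0.78680 < 1.4 is false → out
[7] lift (2,4): star map gives 0.34315; window check -0.2 ≤ 0.34315 < 1.4 is true → IN Λ
[8] lift (1,4): star map gives -0.65685; window check -0.2 ≤ -0.65685 < 1.4 is false → out

3, 4, 5, 7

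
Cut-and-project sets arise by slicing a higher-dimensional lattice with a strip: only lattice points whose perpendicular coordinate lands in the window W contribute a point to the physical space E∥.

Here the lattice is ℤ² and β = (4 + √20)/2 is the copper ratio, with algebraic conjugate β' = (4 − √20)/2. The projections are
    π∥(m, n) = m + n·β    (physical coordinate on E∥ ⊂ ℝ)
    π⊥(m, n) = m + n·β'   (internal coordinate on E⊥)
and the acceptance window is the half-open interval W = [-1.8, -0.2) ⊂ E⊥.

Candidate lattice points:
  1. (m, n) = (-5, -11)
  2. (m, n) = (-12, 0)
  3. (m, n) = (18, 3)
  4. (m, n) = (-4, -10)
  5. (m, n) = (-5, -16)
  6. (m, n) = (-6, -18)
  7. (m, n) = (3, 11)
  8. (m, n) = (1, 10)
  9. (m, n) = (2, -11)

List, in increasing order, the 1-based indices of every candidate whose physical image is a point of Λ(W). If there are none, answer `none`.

4, 5, 6, 8

Numerically β ≈ 4.236068 and β' = −1/β ≈ -0.236068.
#1 (-5,-11): internal coord -5 + (-11)·β' = -2.403252; -2.403252 ∉ [-1.8, -0.2) → out
#2 (-12,0): internal coord -12 + (0)·β' = -12.000000; -12.000000 ∉ [-1.8, -0.2) → out
#3 (18,3): internal coord 18 + (3)·β' = +17.291796; +17.291796 ∉ [-1.8, -0.2) → out
#4 (-4,-10): internal coord -4 + (-10)·β' = -1.639320; -1.639320 ∈ [-1.8, -0.2) → IN Λ
#5 (-5,-16): internal coord -5 + (-16)·β' = -1.222912; -1.222912 ∈ [-1.8, -0.2) → IN Λ
#6 (-6,-18): internal coord -6 + (-18)·β' = -1.750776; -1.750776 ∈ [-1.8, -0.2) → IN Λ
#7 (3,11): internal coord 3 + (11)·β' = +0.403252; +0.403252 ∉ [-1.8, -0.2) → out
#8 (1,10): internal coord 1 + (10)·β' = -1.360680; -1.360680 ∈ [-1.8, -0.2) → IN Λ
#9 (2,-11): internal coord 2 + (-11)·β' = +4.596748; +4.596748 ∉ [-1.8, -0.2) → out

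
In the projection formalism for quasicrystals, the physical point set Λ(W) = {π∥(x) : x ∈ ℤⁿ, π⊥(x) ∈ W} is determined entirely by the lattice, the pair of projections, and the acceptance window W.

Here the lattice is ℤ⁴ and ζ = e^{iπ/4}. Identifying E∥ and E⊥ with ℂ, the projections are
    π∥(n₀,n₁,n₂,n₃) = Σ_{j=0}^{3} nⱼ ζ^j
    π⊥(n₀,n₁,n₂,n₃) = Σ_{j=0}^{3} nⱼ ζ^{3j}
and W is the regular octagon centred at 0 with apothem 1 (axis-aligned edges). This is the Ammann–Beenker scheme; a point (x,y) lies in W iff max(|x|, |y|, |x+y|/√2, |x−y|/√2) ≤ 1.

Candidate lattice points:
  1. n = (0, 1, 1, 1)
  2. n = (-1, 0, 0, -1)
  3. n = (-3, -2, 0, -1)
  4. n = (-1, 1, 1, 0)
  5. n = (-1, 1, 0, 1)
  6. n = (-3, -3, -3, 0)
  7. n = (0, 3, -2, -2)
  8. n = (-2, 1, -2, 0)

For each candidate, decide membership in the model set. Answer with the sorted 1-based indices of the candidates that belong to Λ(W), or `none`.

With ζ = e^{iπ/4} the internal vectors are ζ^0,ζ^3,ζ^6,ζ^9.
#1 (0, 1, 1, 1): internal (0.000000, 0.414214); octagon support 0.414214 vs apothem 1 → ∈ W
#2 (-1, 0, 0, -1): internal (-1.707107, -0.707107); octagon support 1.707107 vs apothem 1 → ∉ W
#3 (-3, -2, 0, -1): internal (-2.292893, -2.121320); octagon support 3.121320 vs apothem 1 → ∉ W
#4 (-1, 1, 1, 0): internal (-1.707107, -0.292893); octagon support 1.707107 vs apothem 1 → ∉ W
#5 (-1, 1, 0, 1): internal (-1.000000, 1.414214); octagon support 1.707107 vs apothem 1 → ∉ W
#6 (-3, -3, -3, 0): internal (-0.878680, 0.878680); octagon support 1.242641 vs apothem 1 → ∉ W
#7 (0, 3, -2, -2): internal (-3.535534, 2.707107); octagon support 4.414214 vs apothem 1 → ∉ W
#8 (-2, 1, -2, 0): internal (-2.707107, 2.707107); octagon support 3.828427 vs apothem 1 → ∉ W

1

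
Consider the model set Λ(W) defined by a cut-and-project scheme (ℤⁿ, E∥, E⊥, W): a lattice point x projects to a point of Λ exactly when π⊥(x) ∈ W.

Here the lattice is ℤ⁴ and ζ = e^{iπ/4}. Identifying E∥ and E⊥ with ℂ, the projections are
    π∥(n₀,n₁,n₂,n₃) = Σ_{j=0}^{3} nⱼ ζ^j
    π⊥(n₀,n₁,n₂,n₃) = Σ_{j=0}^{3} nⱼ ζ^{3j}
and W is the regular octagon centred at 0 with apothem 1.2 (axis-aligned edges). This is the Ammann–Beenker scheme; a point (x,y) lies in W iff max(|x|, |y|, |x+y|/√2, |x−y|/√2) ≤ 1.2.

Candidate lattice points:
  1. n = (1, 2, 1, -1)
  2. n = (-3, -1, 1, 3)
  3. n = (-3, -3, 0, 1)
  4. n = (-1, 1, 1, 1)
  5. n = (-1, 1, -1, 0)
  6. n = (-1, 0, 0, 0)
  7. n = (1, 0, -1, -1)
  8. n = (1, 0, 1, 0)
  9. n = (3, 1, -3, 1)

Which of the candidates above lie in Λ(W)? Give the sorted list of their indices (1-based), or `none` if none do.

1, 2, 4, 6, 7

With ζ = e^{iπ/4} the internal vectors are ζ^0,ζ^3,ζ^6,ζ^9.
candidate 1: n = (1, 2, 1, -1) → π⊥ ≈ (-1.1213, -0.2929); max(|x|,|y|,|x±y|/√2) = 1.1213 ≤ 1.2 ⇒ ∈ W
candidate 2: n = (-3, -1, 1, 3) → π⊥ ≈ (-0.1716, +0.4142); max(|x|,|y|,|x±y|/√2) = 0.4142 ≤ 1.2 ⇒ ∈ W
candidate 3: n = (-3, -3, 0, 1) → π⊥ ≈ (-0.1716, -1.4142); max(|x|,|y|,|x±y|/√2) = 1.4142 > 1.2 ⇒ ∉ W
candidate 4: n = (-1, 1, 1, 1) → π⊥ ≈ (-1.0000, +0.4142); max(|x|,|y|,|x±y|/√2) = 1.0000 ≤ 1.2 ⇒ ∈ W
candidate 5: n = (-1, 1, -1, 0) → π⊥ ≈ (-1.7071, +1.7071); max(|x|,|y|,|x±y|/√2) = 2.4142 > 1.2 ⇒ ∉ W
candidate 6: n = (-1, 0, 0, 0) → π⊥ ≈ (-1.0000, +0.0000); max(|x|,|y|,|x±y|/√2) = 1.0000 ≤ 1.2 ⇒ ∈ W
candidate 7: n = (1, 0, -1, -1) → π⊥ ≈ (+0.2929, +0.2929); max(|x|,|y|,|x±y|/√2) = 0.4142 ≤ 1.2 ⇒ ∈ W
candidate 8: n = (1, 0, 1, 0) → π⊥ ≈ (+1.0000, -1.0000); max(|x|,|y|,|x±y|/√2) = 1.4142 > 1.2 ⇒ ∉ W
candidate 9: n = (3, 1, -3, 1) → π⊥ ≈ (+3.0000, +4.4142); max(|x|,|y|,|x±y|/√2) = 5.2426 > 1.2 ⇒ ∉ W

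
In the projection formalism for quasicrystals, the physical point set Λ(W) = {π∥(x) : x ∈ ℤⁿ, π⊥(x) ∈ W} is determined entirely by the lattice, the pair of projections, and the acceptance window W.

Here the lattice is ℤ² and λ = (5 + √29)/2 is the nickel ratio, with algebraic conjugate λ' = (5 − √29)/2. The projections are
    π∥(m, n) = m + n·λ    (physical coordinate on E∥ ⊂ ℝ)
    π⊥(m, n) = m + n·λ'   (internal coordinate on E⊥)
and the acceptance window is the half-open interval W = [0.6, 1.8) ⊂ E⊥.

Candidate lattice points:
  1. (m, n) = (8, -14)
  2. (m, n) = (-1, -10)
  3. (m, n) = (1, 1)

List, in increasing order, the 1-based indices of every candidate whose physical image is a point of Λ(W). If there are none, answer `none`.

λ' = (5−√29)/2 ≈ -0.192582.
candidate 1: (m,n)=(8,-14) → π∥ = 8-14·λ ≈ -64.696154, π⊥ = 8-14·λ' ≈ 10.696154 ∉ [0.6, 1.8) ⇒ out
candidate 2: (m,n)=(-1,-10) → π∥ = -1-10·λ ≈ -52.925824, π⊥ = -1-10·λ' ≈ 0.925824 ∈ [0.6, 1.8) ⇒ IN Λ
candidate 3: (m,n)=(1,1) → π∥ = 1+1·λ ≈ 6.192582, π⊥ = 1+1·λ' ≈ 0.807418 ∈ [0.6, 1.8) ⇒ IN Λ

2, 3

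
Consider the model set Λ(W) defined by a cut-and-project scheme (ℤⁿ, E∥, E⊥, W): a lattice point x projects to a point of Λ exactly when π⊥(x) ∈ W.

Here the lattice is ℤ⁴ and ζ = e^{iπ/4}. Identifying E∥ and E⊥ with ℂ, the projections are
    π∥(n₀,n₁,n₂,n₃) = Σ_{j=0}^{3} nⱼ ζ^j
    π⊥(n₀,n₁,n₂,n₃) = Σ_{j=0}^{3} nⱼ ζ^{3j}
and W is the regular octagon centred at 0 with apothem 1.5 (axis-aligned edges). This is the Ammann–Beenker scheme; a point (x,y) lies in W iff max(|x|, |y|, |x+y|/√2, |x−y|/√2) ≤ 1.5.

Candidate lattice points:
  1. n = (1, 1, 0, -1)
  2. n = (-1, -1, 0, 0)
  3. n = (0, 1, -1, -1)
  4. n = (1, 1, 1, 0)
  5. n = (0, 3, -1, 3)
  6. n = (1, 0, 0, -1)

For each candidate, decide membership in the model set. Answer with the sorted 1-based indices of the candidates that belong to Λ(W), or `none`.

1, 2, 4, 6

Internal map: ζ^{3j} for j=0..3 gives (1,0), (−√2/2,√2/2), (0,−1), (√2/2,√2/2).
#1 (1, 1, 0, -1): internal (-0.41421, 0.00000); octagon support 0.41421 vs apothem 1.5 → ∈ W
#2 (-1, -1, 0, 0): internal (-0.29289, -0.70711); octagon support 0.70711 vs apothem 1.5 → ∈ W
#3 (0, 1, -1, -1): internal (-1.41421, 1.00000); octagon support 1.70711 vs apothem 1.5 → ∉ W
#4 (1, 1, 1, 0): internal (0.29289, -0.29289); octagon support 0.41421 vs apothem 1.5 → ∈ W
#5 (0, 3, -1, 3): internal (0.00000, 5.24264); octagon support 5.24264 vs apothem 1.5 → ∉ W
#6 (1, 0, 0, -1): internal (0.29289, -0.70711); octagon support 0.70711 vs apothem 1.5 → ∈ W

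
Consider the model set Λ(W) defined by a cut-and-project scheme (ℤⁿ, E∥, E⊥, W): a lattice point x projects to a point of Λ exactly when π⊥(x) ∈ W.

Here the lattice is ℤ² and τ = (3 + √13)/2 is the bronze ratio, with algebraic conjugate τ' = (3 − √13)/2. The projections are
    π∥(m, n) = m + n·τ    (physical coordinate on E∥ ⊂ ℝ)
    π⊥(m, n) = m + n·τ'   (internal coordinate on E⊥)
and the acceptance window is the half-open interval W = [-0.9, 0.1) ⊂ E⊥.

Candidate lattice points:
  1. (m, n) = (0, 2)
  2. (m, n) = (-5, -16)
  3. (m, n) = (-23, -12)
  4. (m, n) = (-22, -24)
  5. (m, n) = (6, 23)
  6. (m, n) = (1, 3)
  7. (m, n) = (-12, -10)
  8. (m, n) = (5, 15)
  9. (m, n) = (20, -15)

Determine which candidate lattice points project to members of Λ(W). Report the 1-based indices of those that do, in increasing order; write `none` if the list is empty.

τ' = (3−√13)/2 ≈ -0.30278.
[1] lift (0,2): star map gives -0.60555; window check -0.9 ≤ -0.60555 < 0.1 is true → IN Λ
[2] lift (-5,-16): star map gives -0.15559; window check -0.9 ≤ -0.15559 < 0.1 is true → IN Λ
[3] lift (-23,-12): star map gives -19.36669; window check -0.9 ≤ -19.36669 < 0.1 is false → out
[4] lift (-22,-24): star map gives -14.73338; window check -0.9 ≤ -14.73338 < 0.1 is false → out
[5] lift (6,23): star map gives -0.96384; window check -0.9 ≤ -0.96384 < 0.1 is false → out
[6] lift (1,3): star map gives 0.09167; window check -0.9 ≤ 0.09167 < 0.1 is true → IN Λ
[7] lift (-12,-10): star map gives -8.97224; window check -0.9 ≤ -8.97224 < 0.1 is false → out
[8] lift (5,15): star map gives 0.45837; window check -0.9 ≤ 0.45837 < 0.1 is false → out
[9] lift (20,-15): star map gives 24.54163; window check -0.9 ≤ 24.54163 < 0.1 is false → out

1, 2, 6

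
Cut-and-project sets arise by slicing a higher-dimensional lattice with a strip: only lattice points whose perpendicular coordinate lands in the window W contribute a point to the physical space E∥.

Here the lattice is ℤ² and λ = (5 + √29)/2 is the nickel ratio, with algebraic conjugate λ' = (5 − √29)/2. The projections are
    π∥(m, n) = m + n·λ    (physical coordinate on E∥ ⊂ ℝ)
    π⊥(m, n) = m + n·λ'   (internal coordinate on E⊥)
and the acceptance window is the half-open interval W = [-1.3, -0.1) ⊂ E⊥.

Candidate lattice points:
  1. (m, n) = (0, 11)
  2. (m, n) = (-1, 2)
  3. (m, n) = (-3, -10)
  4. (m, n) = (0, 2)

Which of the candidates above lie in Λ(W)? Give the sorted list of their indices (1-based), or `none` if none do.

λ' = (5−√29)/2 ≈ -0.19258.
candidate 1: (m,n)=(0,11) → π∥ = 0+11·λ ≈ 57.11841, π⊥ = 0+11·λ' ≈ -2.11841 ∉ [-1.3, -0.1) ⇒ out
candidate 2: (m,n)=(-1,2) → π∥ = -1+2·λ ≈ 9.38516, π⊥ = -1+2·λ' ≈ -1.38516 ∉ [-1.3, -0.1) ⇒ out
candidate 3: (m,n)=(-3,-10) → π∥ = -3-10·λ ≈ -54.92582, π⊥ = -3-10·λ' ≈ -1.07418 ∈ [-1.3, -0.1) ⇒ IN Λ
candidate 4: (m,n)=(0,2) → π∥ = 0+2·λ ≈ 10.38516, π⊥ = 0+2·λ' ≈ -0.38516 ∈ [-1.3, -0.1) ⇒ IN Λ

3, 4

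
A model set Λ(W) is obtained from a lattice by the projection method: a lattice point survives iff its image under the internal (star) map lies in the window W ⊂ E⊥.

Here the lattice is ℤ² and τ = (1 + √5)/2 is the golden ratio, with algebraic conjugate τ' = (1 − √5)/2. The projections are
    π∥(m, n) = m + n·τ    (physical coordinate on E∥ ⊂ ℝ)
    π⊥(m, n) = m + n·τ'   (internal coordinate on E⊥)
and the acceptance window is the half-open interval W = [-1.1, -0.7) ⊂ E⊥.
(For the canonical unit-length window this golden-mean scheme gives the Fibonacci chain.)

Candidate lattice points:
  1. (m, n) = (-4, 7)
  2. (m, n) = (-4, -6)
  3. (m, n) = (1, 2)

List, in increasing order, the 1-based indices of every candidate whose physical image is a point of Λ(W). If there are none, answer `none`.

none

Numerically τ ≈ 1.61803 and τ' = −1/τ ≈ -0.61803.
candidate 1: (m,n)=(-4,7) → π∥ = -4+7·τ ≈ 7.32624, π⊥ = -4+7·τ' ≈ -8.32624 ∉ [-1.1, -0.7) ⇒ out
candidate 2: (m,n)=(-4,-6) → π∥ = -4-6·τ ≈ -13.70820, π⊥ = -4-6·τ' ≈ -0.29180 ∉ [-1.1, -0.7) ⇒ out
candidate 3: (m,n)=(1,2) → π∥ = 1+2·τ ≈ 4.23607, π⊥ = 1+2·τ' ≈ -0.23607 ∉ [-1.1, -0.7) ⇒ out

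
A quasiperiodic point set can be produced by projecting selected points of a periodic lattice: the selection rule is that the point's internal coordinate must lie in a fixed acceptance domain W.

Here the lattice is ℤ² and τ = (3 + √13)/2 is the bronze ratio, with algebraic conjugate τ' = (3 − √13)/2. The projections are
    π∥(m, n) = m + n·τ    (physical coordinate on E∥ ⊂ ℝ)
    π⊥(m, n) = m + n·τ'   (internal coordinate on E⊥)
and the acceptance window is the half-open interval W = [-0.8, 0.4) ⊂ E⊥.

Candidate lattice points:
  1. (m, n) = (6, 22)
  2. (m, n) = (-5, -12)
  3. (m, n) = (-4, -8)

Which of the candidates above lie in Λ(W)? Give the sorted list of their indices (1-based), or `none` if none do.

τ' = (3−√13)/2 ≈ -0.302776.
candidate 1: (m,n)=(6,22) → π∥ = 6+22·τ ≈ 78.661064, π⊥ = 6+22·τ' ≈ -0.661064 ∈ [-0.8, 0.4) ⇒ IN Λ
candidate 2: (m,n)=(-5,-12) → π∥ = -5-12·τ ≈ -44.633308, π⊥ = -5-12·τ' ≈ -1.366692 ∉ [-0.8, 0.4) ⇒ out
candidate 3: (m,n)=(-4,-8) → π∥ = -4-8·τ ≈ -30.422205, π⊥ = -4-8·τ' ≈ -1.577795 ∉ [-0.8, 0.4) ⇒ out

1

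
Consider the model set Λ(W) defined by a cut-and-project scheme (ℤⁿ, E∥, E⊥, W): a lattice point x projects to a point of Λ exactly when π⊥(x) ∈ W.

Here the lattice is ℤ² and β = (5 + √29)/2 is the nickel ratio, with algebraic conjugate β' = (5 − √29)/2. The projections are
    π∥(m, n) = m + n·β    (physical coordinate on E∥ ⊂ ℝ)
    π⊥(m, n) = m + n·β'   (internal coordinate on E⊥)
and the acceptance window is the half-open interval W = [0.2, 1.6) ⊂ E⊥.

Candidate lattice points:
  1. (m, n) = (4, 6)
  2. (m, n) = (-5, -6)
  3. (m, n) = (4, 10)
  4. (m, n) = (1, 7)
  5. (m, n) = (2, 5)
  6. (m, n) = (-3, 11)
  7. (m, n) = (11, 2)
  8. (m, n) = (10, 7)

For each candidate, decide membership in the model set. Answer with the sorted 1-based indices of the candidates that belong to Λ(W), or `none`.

5

Numerically β ≈ 5.1926 and β' = −1/β ≈ -0.1926.
candidate 1: (m,n)=(4,6) → π∥ = 4+6·β ≈ 35.1555, π⊥ = 4+6·β' ≈ 2.8445 ∉ [0.2, 1.6) ⇒ out
candidate 2: (m,n)=(-5,-6) → π∥ = -5-6·β ≈ -36.1555, π⊥ = -5-6·β' ≈ -3.8445 ∉ [0.2, 1.6) ⇒ out
candidate 3: (m,n)=(4,10) → π∥ = 4+10·β ≈ 55.9258, π⊥ = 4+10·β' ≈ 2.0742 ∉ [0.2, 1.6) ⇒ out
candidate 4: (m,n)=(1,7) → π∥ = 1+7·β ≈ 37.3481, π⊥ = 1+7·β' ≈ -0.3481 ∉ [0.2, 1.6) ⇒ out
candidate 5: (m,n)=(2,5) → π∥ = 2+5·β ≈ 27.9629, π⊥ = 2+5·β' ≈ 1.0371 ∈ [0.2, 1.6) ⇒ IN Λ
candidate 6: (m,n)=(-3,11) → π∥ = -3+11·β ≈ 54.1184, π⊥ = -3+11·β' ≈ -5.1184 ∉ [0.2, 1.6) ⇒ out
candidate 7: (m,n)=(11,2) → π∥ = 11+2·β ≈ 21.3852, π⊥ = 11+2·β' ≈ 10.6148 ∉ [0.2, 1.6) ⇒ out
candidate 8: (m,n)=(10,7) → π∥ = 10+7·β ≈ 46.3481, π⊥ = 10+7·β' ≈ 8.6519 ∉ [0.2, 1.6) ⇒ out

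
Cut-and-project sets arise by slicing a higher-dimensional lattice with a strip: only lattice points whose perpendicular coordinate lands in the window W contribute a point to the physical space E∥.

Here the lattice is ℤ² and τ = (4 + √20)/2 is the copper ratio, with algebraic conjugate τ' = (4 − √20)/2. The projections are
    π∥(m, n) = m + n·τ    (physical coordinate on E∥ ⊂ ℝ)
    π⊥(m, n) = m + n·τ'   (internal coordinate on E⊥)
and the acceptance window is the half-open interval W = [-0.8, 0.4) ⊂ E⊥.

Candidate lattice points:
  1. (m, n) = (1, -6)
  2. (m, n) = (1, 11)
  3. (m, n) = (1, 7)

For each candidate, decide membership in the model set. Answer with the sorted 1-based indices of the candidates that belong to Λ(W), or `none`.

Compute τ' = (4−√20)/2 = -0.2361, so π⊥(m,n) = m -0.2361·n.
candidate 1: (m,n)=(1,-6) → π∥ = 1-6·τ ≈ -24.4164, π⊥ = 1-6·τ' ≈ 2.4164 ∉ [-0.8, 0.4) ⇒ out
candidate 2: (m,n)=(1,11) → π∥ = 1+11·τ ≈ 47.5967, π⊥ = 1+11·τ' ≈ -1.5967 ∉ [-0.8, 0.4) ⇒ out
candidate 3: (m,n)=(1,7) → π∥ = 1+7·τ ≈ 30.6525, π⊥ = 1+7·τ' ≈ -0.6525 ∈ [-0.8, 0.4) ⇒ IN Λ

3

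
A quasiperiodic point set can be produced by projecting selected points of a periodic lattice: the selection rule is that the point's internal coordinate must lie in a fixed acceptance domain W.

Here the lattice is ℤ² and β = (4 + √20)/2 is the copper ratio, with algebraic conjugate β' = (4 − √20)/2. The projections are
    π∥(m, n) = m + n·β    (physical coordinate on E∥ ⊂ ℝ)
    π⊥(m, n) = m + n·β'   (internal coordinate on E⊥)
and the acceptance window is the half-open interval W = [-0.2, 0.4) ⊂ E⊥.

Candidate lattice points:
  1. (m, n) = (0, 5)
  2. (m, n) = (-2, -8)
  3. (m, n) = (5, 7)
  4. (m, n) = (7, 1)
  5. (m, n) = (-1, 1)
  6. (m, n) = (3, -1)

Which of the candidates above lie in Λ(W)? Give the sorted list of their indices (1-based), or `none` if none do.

Numerically β ≈ 4.23607 and β' = −1/β ≈ -0.23607.
[1] lift (0,5): star map gives -1.18034; window check -0.2 ≤ -1.18034 < 0.4 is false → out
[2] lift (-2,-8): star map gives -0.11146; window check -0.2 ≤ -0.11146 < 0.4 is true → IN Λ
[3] lift (5,7): star map gives 3.34752; window check -0.2 ≤ 3.34752 < 0.4 is false → out
[4] lift (7,1): star map gives 6.76393; window check -0.2 ≤ 6.76393 < 0.4 is false → out
[5] lift (-1,1): star map gives -1.23607; window check -0.2 ≤ -1.23607 < 0.4 is false → out
[6] lift (3,-1): star map gives 3.23607; window check -0.2 ≤ 3.23607 < 0.4 is false → out

2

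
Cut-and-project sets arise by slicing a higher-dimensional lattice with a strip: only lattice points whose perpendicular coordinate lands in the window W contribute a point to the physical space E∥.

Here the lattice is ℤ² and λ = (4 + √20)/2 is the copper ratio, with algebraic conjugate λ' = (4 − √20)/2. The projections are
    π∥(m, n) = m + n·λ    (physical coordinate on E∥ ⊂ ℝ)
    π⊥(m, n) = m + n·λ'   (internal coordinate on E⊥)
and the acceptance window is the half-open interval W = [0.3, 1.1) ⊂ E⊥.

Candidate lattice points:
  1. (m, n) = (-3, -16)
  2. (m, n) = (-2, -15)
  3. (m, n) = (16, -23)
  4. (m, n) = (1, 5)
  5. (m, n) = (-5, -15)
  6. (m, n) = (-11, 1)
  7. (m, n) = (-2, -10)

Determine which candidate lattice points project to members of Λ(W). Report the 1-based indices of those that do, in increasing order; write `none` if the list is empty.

1, 7

Numerically λ ≈ 4.2361 and λ' = −1/λ ≈ -0.2361.
candidate 1: (m,n)=(-3,-16) → π∥ = -3-16·λ ≈ -70.7771, π⊥ = -3-16·λ' ≈ 0.7771 ∈ [0.3, 1.1) ⇒ IN Λ
candidate 2: (m,n)=(-2,-15) → π∥ = -2-15·λ ≈ -65.5410, π⊥ = -2-15·λ' ≈ 1.5410 ∉ [0.3, 1.1) ⇒ out
candidate 3: (m,n)=(16,-23) → π∥ = 16-23·λ ≈ -81.4296, π⊥ = 16-23·λ' ≈ 21.4296 ∉ [0.3, 1.1) ⇒ out
candidate 4: (m,n)=(1,5) → π∥ = 1+5·λ ≈ 22.1803, π⊥ = 1+5·λ' ≈ -0.1803 ∉ [0.3, 1.1) ⇒ out
candidate 5: (m,n)=(-5,-15) → π∥ = -5-15·λ ≈ -68.5410, π⊥ = -5-15·λ' ≈ -1.4590 ∉ [0.3, 1.1) ⇒ out
candidate 6: (m,n)=(-11,1) → π∥ = -11+1·λ ≈ -6.7639, π⊥ = -11+1·λ' ≈ -11.2361 ∉ [0.3, 1.1) ⇒ out
candidate 7: (m,n)=(-2,-10) → π∥ = -2-10·λ ≈ -44.3607, π⊥ = -2-10·λ' ≈ 0.3607 ∈ [0.3, 1.1) ⇒ IN Λ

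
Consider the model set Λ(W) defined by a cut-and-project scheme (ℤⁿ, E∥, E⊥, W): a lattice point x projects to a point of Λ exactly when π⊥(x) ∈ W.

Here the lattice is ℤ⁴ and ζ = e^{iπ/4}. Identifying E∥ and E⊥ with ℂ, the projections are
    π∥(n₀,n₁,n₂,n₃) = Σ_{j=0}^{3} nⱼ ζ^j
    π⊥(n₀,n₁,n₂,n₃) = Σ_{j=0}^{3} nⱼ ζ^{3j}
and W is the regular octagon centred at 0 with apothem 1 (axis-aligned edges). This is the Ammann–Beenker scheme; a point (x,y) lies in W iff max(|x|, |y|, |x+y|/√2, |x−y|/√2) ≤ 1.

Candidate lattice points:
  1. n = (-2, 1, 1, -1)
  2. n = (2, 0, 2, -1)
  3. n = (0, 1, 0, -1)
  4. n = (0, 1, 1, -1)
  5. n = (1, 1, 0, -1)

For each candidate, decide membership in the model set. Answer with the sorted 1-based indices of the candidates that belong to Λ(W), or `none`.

With ζ = e^{iπ/4} the internal vectors are ζ^0,ζ^3,ζ^6,ζ^9.
#1 (-2, 1, 1, -1): internal (-3.41421, -1.00000); octagon support 3.41421 vs apothem 1 → ∉ W
#2 (2, 0, 2, -1): internal (1.29289, -2.70711); octagon support 2.82843 vs apothem 1 → ∉ W
#3 (0, 1, 0, -1): internal (-1.41421, 0.00000); octagon support 1.41421 vs apothem 1 → ∉ W
#4 (0, 1, 1, -1): internal (-1.41421, -1.00000); octagon support 1.70711 vs apothem 1 → ∉ W
#5 (1, 1, 0, -1): internal (-0.41421, 0.00000); octagon support 0.41421 vs apothem 1 → ∈ W

5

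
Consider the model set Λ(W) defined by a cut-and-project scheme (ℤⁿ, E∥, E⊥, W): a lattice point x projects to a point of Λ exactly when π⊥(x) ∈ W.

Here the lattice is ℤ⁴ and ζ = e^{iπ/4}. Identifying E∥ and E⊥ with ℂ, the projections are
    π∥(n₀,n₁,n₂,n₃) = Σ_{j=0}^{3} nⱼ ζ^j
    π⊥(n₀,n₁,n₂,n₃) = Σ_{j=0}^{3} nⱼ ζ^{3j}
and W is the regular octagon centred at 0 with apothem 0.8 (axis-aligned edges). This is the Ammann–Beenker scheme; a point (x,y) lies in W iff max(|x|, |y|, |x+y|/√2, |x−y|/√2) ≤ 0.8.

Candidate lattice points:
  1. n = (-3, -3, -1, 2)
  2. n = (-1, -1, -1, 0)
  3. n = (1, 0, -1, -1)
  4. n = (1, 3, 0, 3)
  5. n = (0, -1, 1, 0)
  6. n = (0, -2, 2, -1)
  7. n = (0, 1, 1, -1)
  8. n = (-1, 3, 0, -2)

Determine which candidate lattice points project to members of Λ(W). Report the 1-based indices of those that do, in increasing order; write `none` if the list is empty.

Internal map: ζ^{3j} for j=0..3 gives (1,0), (−√2/2,√2/2), (0,−1), (√2/2,√2/2).
#1 (-3, -3, -1, 2): internal (0.535534, 0.292893); octagon support 0.585786 vs apothem 0.8 → ∈ W
#2 (-1, -1, -1, 0): internal (-0.292893, 0.292893); octagon support 0.414214 vs apothem 0.8 → ∈ W
#3 (1, 0, -1, -1): internal (0.292893, 0.292893); octagon support 0.414214 vs apothem 0.8 → ∈ W
#4 (1, 3, 0, 3): internal (1.000000, 4.242641); octagon support 4.242641 vs apothem 0.8 → ∉ W
#5 (0, -1, 1, 0): internal (0.707107, -1.707107); octagon support 1.707107 vs apothem 0.8 → ∉ W
#6 (0, -2, 2, -1): internal (0.707107, -4.121320); octagon support 4.121320 vs apothem 0.8 → ∉ W
#7 (0, 1, 1, -1): internal (-1.414214, -1.000000); octagon support 1.707107 vs apothem 0.8 → ∉ W
#8 (-1, 3, 0, -2): internal (-4.535534, 0.707107); octagon support 4.535534 vs apothem 0.8 → ∉ W

1, 2, 3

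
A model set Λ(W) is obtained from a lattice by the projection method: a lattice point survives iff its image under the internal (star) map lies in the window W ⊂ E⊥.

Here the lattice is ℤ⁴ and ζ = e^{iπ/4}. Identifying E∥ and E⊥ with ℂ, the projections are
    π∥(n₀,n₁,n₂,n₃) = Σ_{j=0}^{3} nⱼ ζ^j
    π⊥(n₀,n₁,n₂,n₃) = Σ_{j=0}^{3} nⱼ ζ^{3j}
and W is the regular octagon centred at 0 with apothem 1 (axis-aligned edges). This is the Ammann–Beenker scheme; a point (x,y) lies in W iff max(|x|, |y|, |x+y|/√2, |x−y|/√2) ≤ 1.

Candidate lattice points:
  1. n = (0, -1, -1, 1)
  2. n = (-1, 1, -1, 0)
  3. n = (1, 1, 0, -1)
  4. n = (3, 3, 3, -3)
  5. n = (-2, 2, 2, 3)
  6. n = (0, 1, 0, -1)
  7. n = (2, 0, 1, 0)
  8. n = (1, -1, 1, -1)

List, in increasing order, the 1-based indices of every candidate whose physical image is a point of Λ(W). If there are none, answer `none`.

With ζ = e^{iπ/4} the internal vectors are ζ^0,ζ^3,ζ^6,ζ^9.
#1 (0, -1, -1, 1): internal (1.41421, 1.00000); octagon support 1.70711 vs apothem 1 → ∉ W
#2 (-1, 1, -1, 0): internal (-1.70711, 1.70711); octagon support 2.41421 vs apothem 1 → ∉ W
#3 (1, 1, 0, -1): internal (-0.41421, 0.00000); octagon support 0.41421 vs apothem 1 → ∈ W
#4 (3, 3, 3, -3): internal (-1.24264, -3.00000); octagon support 3.00000 vs apothem 1 → ∉ W
#5 (-2, 2, 2, 3): internal (-1.29289, 1.53553); octagon support 2.00000 vs apothem 1 → ∉ W
#6 (0, 1, 0, -1): internal (-1.41421, 0.00000); octagon support 1.41421 vs apothem 1 → ∉ W
#7 (2, 0, 1, 0): internal (2.00000, -1.00000); octagon support 2.12132 vs apothem 1 → ∉ W
#8 (1, -1, 1, -1): internal (1.00000, -2.41421); octagon support 2.41421 vs apothem 1 → ∉ W

3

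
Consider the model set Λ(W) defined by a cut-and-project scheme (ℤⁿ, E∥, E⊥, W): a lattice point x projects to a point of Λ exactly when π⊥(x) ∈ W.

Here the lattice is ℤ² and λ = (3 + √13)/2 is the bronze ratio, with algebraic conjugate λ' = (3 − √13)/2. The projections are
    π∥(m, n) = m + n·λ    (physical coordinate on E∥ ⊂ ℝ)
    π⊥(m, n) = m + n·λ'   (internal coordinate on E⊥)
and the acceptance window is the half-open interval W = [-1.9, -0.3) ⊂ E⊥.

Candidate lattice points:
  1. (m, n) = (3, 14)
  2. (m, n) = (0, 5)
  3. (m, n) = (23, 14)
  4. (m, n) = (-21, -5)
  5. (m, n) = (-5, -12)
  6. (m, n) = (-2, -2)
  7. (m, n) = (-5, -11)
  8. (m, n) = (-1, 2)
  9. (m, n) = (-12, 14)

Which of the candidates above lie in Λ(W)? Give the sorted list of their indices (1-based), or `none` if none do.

Compute λ' = (3−√13)/2 = -0.30278, so π⊥(m,n) = m -0.30278·n.
candidate 1: (m,n)=(3,14) → π∥ = 3+14·λ ≈ 49.23886, π⊥ = 3+14·λ' ≈ -1.23886 ∈ [-1.9, -0.3) ⇒ IN Λ
candidate 2: (m,n)=(0,5) → π∥ = 0+5·λ ≈ 16.51388, π⊥ = 0+5·λ' ≈ -1.51388 ∈ [-1.9, -0.3) ⇒ IN Λ
candidate 3: (m,n)=(23,14) → π∥ = 23+14·λ ≈ 69.23886, π⊥ = 23+14·λ' ≈ 18.76114 ∉ [-1.9, -0.3) ⇒ out
candidate 4: (m,n)=(-21,-5) → π∥ = -21-5·λ ≈ -37.51388, π⊥ = -21-5·λ' ≈ -19.48612 ∉ [-1.9, -0.3) ⇒ out
candidate 5: (m,n)=(-5,-12) → π∥ = -5-12·λ ≈ -44.63331, π⊥ = -5-12·λ' ≈ -1.36669 ∈ [-1.9, -0.3) ⇒ IN Λ
candidate 6: (m,n)=(-2,-2) → π∥ = -2-2·λ ≈ -8.60555, π⊥ = -2-2·λ' ≈ -1.39445 ∈ [-1.9, -0.3) ⇒ IN Λ
candidate 7: (m,n)=(-5,-11) → π∥ = -5-11·λ ≈ -41.33053, π⊥ = -5-11·λ' ≈ -1.66947 ∈ [-1.9, -0.3) ⇒ IN Λ
candidate 8: (m,n)=(-1,2) → π∥ = -1+2·λ ≈ 5.60555, π⊥ = -1+2·λ' ≈ -1.60555 ∈ [-1.9, -0.3) ⇒ IN Λ
candidate 9: (m,n)=(-12,14) → π∥ = -12+14·λ ≈ 34.23886, π⊥ = -12+14·λ' ≈ -16.23886 ∉ [-1.9, -0.3) ⇒ out

1, 2, 5, 6, 7, 8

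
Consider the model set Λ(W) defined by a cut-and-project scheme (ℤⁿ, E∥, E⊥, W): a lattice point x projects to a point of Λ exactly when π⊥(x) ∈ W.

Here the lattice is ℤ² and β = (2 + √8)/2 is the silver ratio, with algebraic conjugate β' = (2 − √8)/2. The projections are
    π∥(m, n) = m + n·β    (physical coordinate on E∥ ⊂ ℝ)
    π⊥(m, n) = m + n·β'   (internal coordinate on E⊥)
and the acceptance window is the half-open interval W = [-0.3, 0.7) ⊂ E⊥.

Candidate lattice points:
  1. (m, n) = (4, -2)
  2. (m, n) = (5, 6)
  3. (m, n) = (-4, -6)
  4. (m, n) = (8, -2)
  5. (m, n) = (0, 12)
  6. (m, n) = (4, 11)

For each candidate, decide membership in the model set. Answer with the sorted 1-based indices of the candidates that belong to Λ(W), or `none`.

none

β' = (2−√8)/2 ≈ -0.414214.
#1 (4,-2): internal coord 4 + (-2)·β' = +4.828427; +4.828427 ∉ [-0.3, 0.7) → out
#2 (5,6): internal coord 5 + (6)·β' = +2.514719; +2.514719 ∉ [-0.3, 0.7) → out
#3 (-4,-6): internal coord -4 + (-6)·β' = -1.514719; -1.514719 ∉ [-0.3, 0.7) → out
#4 (8,-2): internal coord 8 + (-2)·β' = +8.828427; +8.828427 ∉ [-0.3, 0.7) → out
#5 (0,12): internal coord 0 + (12)·β' = -4.970563; -4.970563 ∉ [-0.3, 0.7) → out
#6 (4,11): internal coord 4 + (11)·β' = -0.556349; -0.556349 ∉ [-0.3, 0.7) → out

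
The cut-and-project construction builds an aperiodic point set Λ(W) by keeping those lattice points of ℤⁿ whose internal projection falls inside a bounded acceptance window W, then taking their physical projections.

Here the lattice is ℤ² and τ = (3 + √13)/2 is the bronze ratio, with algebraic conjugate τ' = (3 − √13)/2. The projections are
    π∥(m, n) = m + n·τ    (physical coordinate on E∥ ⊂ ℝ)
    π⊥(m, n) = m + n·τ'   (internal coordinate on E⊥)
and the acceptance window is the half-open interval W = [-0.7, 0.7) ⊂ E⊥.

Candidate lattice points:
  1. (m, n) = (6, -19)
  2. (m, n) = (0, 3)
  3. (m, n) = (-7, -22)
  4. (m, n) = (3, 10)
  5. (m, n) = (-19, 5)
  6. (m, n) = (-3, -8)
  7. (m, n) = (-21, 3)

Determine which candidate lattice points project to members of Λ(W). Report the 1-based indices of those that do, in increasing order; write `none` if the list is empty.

3, 4, 6

Numerically τ ≈ 3.302776 and τ' = −1/τ ≈ -0.302776.
#1 (6,-19): internal coord 6 + (-19)·τ' = +11.752737; +11.752737 ∉ [-0.7, 0.7) → out
#2 (0,3): internal coord 0 + (3)·τ' = -0.908327; -0.908327 ∉ [-0.7, 0.7) → out
#3 (-7,-22): internal coord -7 + (-22)·τ' = -0.338936; -0.338936 ∈ [-0.7, 0.7) → IN Λ
#4 (3,10): internal coord 3 + (10)·τ' = -0.027756; -0.027756 ∈ [-0.7, 0.7) → IN Λ
#5 (-19,5): internal coord -19 + (5)·τ' = -20.513878; -20.513878 ∉ [-0.7, 0.7) → out
#6 (-3,-8): internal coord -3 + (-8)·τ' = -0.577795; -0.577795 ∈ [-0.7, 0.7) → IN Λ
#7 (-21,3): internal coord -21 + (3)·τ' = -21.908327; -21.908327 ∉ [-0.7, 0.7) → out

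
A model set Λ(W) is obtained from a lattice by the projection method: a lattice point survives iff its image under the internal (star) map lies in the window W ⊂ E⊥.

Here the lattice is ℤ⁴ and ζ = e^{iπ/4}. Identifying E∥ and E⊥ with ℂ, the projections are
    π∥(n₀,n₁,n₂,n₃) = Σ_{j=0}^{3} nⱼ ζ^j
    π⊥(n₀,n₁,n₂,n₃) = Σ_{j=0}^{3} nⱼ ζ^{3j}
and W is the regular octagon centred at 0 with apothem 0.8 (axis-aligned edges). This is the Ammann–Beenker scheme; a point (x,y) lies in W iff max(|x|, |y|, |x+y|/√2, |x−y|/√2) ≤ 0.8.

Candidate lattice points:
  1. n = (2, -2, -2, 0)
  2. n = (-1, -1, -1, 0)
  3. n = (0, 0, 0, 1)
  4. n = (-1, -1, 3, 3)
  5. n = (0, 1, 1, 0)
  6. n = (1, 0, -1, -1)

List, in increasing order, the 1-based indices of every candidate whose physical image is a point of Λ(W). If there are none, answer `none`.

π⊥(n) = n₀ + n₁ζ³ + n₂ζ⁶ + n₃ζ⁹ where ζ = e^{iπ/4}.
candidate 1: n = (2, -2, -2, 0) → π⊥ ≈ (+3.41421, +0.58579); max(|x|,|y|,|x±y|/√2) = 3.41421 > 0.8 ⇒ ∉ W
candidate 2: n = (-1, -1, -1, 0) → π⊥ ≈ (-0.29289, +0.29289); max(|x|,|y|,|x±y|/√2) = 0.41421 ≤ 0.8 ⇒ ∈ W
candidate 3: n = (0, 0, 0, 1) → π⊥ ≈ (+0.70711, +0.70711); max(|x|,|y|,|x±y|/√2) = 1.00000 > 0.8 ⇒ ∉ W
candidate 4: n = (-1, -1, 3, 3) → π⊥ ≈ (+1.82843, -1.58579); max(|x|,|y|,|x±y|/√2) = 2.41421 > 0.8 ⇒ ∉ W
candidate 5: n = (0, 1, 1, 0) → π⊥ ≈ (-0.70711, -0.29289); max(|x|,|y|,|x±y|/√2) = 0.70711 ≤ 0.8 ⇒ ∈ W
candidate 6: n = (1, 0, -1, -1) → π⊥ ≈ (+0.29289, +0.29289); max(|x|,|y|,|x±y|/√2) = 0.41421 ≤ 0.8 ⇒ ∈ W

2, 5, 6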